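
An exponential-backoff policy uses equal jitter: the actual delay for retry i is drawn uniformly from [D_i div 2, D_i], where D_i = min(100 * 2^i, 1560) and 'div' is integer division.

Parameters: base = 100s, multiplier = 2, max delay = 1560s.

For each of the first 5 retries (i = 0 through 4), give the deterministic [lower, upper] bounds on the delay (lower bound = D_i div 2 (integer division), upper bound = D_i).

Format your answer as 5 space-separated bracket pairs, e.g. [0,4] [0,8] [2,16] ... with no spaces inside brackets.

Computing bounds per retry:
  i=0: D_i=min(100*2^0,1560)=100, bounds=[50,100]
  i=1: D_i=min(100*2^1,1560)=200, bounds=[100,200]
  i=2: D_i=min(100*2^2,1560)=400, bounds=[200,400]
  i=3: D_i=min(100*2^3,1560)=800, bounds=[400,800]
  i=4: D_i=min(100*2^4,1560)=1560, bounds=[780,1560]

Answer: [50,100] [100,200] [200,400] [400,800] [780,1560]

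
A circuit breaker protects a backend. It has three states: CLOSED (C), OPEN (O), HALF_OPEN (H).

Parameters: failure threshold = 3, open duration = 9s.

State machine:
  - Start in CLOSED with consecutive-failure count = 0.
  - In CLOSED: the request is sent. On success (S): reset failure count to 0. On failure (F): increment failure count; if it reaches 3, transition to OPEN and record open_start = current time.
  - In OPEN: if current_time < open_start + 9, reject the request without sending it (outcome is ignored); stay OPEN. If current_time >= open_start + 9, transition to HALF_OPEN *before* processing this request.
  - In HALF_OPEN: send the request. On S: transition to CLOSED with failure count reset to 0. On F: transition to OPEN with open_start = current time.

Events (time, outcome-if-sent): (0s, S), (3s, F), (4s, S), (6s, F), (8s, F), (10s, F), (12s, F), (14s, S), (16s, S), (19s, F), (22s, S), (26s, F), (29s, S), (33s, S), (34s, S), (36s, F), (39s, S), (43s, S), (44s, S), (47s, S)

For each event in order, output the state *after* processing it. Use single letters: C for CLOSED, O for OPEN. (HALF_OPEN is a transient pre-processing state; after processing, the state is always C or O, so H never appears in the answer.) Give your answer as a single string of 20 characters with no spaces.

Answer: CCCCCOOOOOOOCCCCCCCC

Derivation:
State after each event:
  event#1 t=0s outcome=S: state=CLOSED
  event#2 t=3s outcome=F: state=CLOSED
  event#3 t=4s outcome=S: state=CLOSED
  event#4 t=6s outcome=F: state=CLOSED
  event#5 t=8s outcome=F: state=CLOSED
  event#6 t=10s outcome=F: state=OPEN
  event#7 t=12s outcome=F: state=OPEN
  event#8 t=14s outcome=S: state=OPEN
  event#9 t=16s outcome=S: state=OPEN
  event#10 t=19s outcome=F: state=OPEN
  event#11 t=22s outcome=S: state=OPEN
  event#12 t=26s outcome=F: state=OPEN
  event#13 t=29s outcome=S: state=CLOSED
  event#14 t=33s outcome=S: state=CLOSED
  event#15 t=34s outcome=S: state=CLOSED
  event#16 t=36s outcome=F: state=CLOSED
  event#17 t=39s outcome=S: state=CLOSED
  event#18 t=43s outcome=S: state=CLOSED
  event#19 t=44s outcome=S: state=CLOSED
  event#20 t=47s outcome=S: state=CLOSED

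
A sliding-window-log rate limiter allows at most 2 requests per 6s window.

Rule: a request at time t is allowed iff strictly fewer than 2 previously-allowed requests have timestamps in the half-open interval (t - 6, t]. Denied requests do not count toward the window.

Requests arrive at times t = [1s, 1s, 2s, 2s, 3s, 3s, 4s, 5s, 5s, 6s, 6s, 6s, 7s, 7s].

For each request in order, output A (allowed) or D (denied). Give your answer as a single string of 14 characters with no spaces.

Answer: AADDDDDDDDDDAA

Derivation:
Tracking allowed requests in the window:
  req#1 t=1s: ALLOW
  req#2 t=1s: ALLOW
  req#3 t=2s: DENY
  req#4 t=2s: DENY
  req#5 t=3s: DENY
  req#6 t=3s: DENY
  req#7 t=4s: DENY
  req#8 t=5s: DENY
  req#9 t=5s: DENY
  req#10 t=6s: DENY
  req#11 t=6s: DENY
  req#12 t=6s: DENY
  req#13 t=7s: ALLOW
  req#14 t=7s: ALLOW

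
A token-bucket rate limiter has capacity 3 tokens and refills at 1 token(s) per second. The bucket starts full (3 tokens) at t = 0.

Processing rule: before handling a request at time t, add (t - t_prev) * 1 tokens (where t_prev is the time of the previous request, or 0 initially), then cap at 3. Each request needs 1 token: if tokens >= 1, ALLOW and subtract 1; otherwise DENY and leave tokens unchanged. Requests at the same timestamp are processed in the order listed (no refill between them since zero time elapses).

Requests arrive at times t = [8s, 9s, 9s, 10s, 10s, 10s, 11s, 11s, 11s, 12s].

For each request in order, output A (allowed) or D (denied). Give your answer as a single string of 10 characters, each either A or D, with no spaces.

Answer: AAAAADADDA

Derivation:
Simulating step by step:
  req#1 t=8s: ALLOW
  req#2 t=9s: ALLOW
  req#3 t=9s: ALLOW
  req#4 t=10s: ALLOW
  req#5 t=10s: ALLOW
  req#6 t=10s: DENY
  req#7 t=11s: ALLOW
  req#8 t=11s: DENY
  req#9 t=11s: DENY
  req#10 t=12s: ALLOW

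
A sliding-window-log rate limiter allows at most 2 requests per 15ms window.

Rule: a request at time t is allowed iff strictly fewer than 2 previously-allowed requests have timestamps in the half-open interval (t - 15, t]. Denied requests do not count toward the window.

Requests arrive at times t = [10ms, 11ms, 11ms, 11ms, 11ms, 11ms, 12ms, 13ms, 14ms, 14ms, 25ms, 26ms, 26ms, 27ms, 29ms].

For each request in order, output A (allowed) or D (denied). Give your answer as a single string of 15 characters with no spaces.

Tracking allowed requests in the window:
  req#1 t=10ms: ALLOW
  req#2 t=11ms: ALLOW
  req#3 t=11ms: DENY
  req#4 t=11ms: DENY
  req#5 t=11ms: DENY
  req#6 t=11ms: DENY
  req#7 t=12ms: DENY
  req#8 t=13ms: DENY
  req#9 t=14ms: DENY
  req#10 t=14ms: DENY
  req#11 t=25ms: ALLOW
  req#12 t=26ms: ALLOW
  req#13 t=26ms: DENY
  req#14 t=27ms: DENY
  req#15 t=29ms: DENY

Answer: AADDDDDDDDAADDD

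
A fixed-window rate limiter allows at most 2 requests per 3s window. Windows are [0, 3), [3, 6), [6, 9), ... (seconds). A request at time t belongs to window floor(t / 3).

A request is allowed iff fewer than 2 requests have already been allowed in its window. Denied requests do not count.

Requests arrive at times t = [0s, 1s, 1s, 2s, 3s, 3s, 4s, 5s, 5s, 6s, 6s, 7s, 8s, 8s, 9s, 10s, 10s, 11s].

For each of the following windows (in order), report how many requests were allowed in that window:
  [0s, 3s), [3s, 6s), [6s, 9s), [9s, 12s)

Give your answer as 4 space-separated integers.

Answer: 2 2 2 2

Derivation:
Processing requests:
  req#1 t=0s (window 0): ALLOW
  req#2 t=1s (window 0): ALLOW
  req#3 t=1s (window 0): DENY
  req#4 t=2s (window 0): DENY
  req#5 t=3s (window 1): ALLOW
  req#6 t=3s (window 1): ALLOW
  req#7 t=4s (window 1): DENY
  req#8 t=5s (window 1): DENY
  req#9 t=5s (window 1): DENY
  req#10 t=6s (window 2): ALLOW
  req#11 t=6s (window 2): ALLOW
  req#12 t=7s (window 2): DENY
  req#13 t=8s (window 2): DENY
  req#14 t=8s (window 2): DENY
  req#15 t=9s (window 3): ALLOW
  req#16 t=10s (window 3): ALLOW
  req#17 t=10s (window 3): DENY
  req#18 t=11s (window 3): DENY

Allowed counts by window: 2 2 2 2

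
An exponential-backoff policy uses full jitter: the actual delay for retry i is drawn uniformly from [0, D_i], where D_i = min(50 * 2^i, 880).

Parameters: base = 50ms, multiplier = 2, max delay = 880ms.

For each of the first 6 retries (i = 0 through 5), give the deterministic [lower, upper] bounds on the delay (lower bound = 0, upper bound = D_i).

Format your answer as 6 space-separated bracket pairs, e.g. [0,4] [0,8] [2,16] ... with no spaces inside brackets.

Computing bounds per retry:
  i=0: D_i=min(50*2^0,880)=50, bounds=[0,50]
  i=1: D_i=min(50*2^1,880)=100, bounds=[0,100]
  i=2: D_i=min(50*2^2,880)=200, bounds=[0,200]
  i=3: D_i=min(50*2^3,880)=400, bounds=[0,400]
  i=4: D_i=min(50*2^4,880)=800, bounds=[0,800]
  i=5: D_i=min(50*2^5,880)=880, bounds=[0,880]

Answer: [0,50] [0,100] [0,200] [0,400] [0,800] [0,880]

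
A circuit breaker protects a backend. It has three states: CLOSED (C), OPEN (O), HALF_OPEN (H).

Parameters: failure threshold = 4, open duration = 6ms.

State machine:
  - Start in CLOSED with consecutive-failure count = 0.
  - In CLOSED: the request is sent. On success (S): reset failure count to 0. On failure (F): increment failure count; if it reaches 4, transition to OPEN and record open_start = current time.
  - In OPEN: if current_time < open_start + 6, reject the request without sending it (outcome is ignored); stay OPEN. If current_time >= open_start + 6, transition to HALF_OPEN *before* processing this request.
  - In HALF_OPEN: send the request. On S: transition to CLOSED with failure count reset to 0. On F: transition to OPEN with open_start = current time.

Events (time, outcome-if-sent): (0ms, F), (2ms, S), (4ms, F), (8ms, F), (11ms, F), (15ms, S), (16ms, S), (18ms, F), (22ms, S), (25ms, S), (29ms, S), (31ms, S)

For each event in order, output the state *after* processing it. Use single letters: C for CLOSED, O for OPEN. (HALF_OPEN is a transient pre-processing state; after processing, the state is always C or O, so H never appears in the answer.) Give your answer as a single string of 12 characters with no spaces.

Answer: CCCCCCCCCCCC

Derivation:
State after each event:
  event#1 t=0ms outcome=F: state=CLOSED
  event#2 t=2ms outcome=S: state=CLOSED
  event#3 t=4ms outcome=F: state=CLOSED
  event#4 t=8ms outcome=F: state=CLOSED
  event#5 t=11ms outcome=F: state=CLOSED
  event#6 t=15ms outcome=S: state=CLOSED
  event#7 t=16ms outcome=S: state=CLOSED
  event#8 t=18ms outcome=F: state=CLOSED
  event#9 t=22ms outcome=S: state=CLOSED
  event#10 t=25ms outcome=S: state=CLOSED
  event#11 t=29ms outcome=S: state=CLOSED
  event#12 t=31ms outcome=S: state=CLOSED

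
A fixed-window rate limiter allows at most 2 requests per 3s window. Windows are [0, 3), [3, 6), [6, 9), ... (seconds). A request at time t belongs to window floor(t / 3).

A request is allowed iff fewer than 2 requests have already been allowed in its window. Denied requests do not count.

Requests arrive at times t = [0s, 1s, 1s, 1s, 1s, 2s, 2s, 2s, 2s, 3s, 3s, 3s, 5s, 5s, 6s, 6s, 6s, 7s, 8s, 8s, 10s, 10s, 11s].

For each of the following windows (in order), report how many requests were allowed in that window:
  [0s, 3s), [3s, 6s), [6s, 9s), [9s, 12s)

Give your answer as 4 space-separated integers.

Processing requests:
  req#1 t=0s (window 0): ALLOW
  req#2 t=1s (window 0): ALLOW
  req#3 t=1s (window 0): DENY
  req#4 t=1s (window 0): DENY
  req#5 t=1s (window 0): DENY
  req#6 t=2s (window 0): DENY
  req#7 t=2s (window 0): DENY
  req#8 t=2s (window 0): DENY
  req#9 t=2s (window 0): DENY
  req#10 t=3s (window 1): ALLOW
  req#11 t=3s (window 1): ALLOW
  req#12 t=3s (window 1): DENY
  req#13 t=5s (window 1): DENY
  req#14 t=5s (window 1): DENY
  req#15 t=6s (window 2): ALLOW
  req#16 t=6s (window 2): ALLOW
  req#17 t=6s (window 2): DENY
  req#18 t=7s (window 2): DENY
  req#19 t=8s (window 2): DENY
  req#20 t=8s (window 2): DENY
  req#21 t=10s (window 3): ALLOW
  req#22 t=10s (window 3): ALLOW
  req#23 t=11s (window 3): DENY

Allowed counts by window: 2 2 2 2

Answer: 2 2 2 2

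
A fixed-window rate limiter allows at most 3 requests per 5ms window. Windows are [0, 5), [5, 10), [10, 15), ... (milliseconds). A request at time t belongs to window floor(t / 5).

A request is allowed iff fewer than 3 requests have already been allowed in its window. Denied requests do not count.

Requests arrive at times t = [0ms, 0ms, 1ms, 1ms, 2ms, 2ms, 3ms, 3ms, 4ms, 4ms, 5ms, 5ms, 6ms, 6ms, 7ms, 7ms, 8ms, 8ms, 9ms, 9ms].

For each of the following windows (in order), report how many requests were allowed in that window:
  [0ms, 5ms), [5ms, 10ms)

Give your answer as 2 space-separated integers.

Answer: 3 3

Derivation:
Processing requests:
  req#1 t=0ms (window 0): ALLOW
  req#2 t=0ms (window 0): ALLOW
  req#3 t=1ms (window 0): ALLOW
  req#4 t=1ms (window 0): DENY
  req#5 t=2ms (window 0): DENY
  req#6 t=2ms (window 0): DENY
  req#7 t=3ms (window 0): DENY
  req#8 t=3ms (window 0): DENY
  req#9 t=4ms (window 0): DENY
  req#10 t=4ms (window 0): DENY
  req#11 t=5ms (window 1): ALLOW
  req#12 t=5ms (window 1): ALLOW
  req#13 t=6ms (window 1): ALLOW
  req#14 t=6ms (window 1): DENY
  req#15 t=7ms (window 1): DENY
  req#16 t=7ms (window 1): DENY
  req#17 t=8ms (window 1): DENY
  req#18 t=8ms (window 1): DENY
  req#19 t=9ms (window 1): DENY
  req#20 t=9ms (window 1): DENY

Allowed counts by window: 3 3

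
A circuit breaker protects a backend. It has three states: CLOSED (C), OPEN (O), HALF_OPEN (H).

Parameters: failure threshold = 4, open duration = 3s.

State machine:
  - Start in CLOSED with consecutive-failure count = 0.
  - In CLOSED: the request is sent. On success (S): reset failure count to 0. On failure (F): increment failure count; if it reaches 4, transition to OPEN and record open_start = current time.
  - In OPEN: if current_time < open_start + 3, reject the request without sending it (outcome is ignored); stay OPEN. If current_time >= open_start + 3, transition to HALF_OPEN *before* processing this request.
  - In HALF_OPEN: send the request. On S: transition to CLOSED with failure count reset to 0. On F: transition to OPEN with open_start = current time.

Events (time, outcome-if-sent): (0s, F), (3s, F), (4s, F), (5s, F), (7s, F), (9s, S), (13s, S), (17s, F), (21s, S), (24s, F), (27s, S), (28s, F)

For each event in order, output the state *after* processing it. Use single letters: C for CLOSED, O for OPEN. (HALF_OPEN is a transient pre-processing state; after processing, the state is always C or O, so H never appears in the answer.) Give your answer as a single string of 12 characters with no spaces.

State after each event:
  event#1 t=0s outcome=F: state=CLOSED
  event#2 t=3s outcome=F: state=CLOSED
  event#3 t=4s outcome=F: state=CLOSED
  event#4 t=5s outcome=F: state=OPEN
  event#5 t=7s outcome=F: state=OPEN
  event#6 t=9s outcome=S: state=CLOSED
  event#7 t=13s outcome=S: state=CLOSED
  event#8 t=17s outcome=F: state=CLOSED
  event#9 t=21s outcome=S: state=CLOSED
  event#10 t=24s outcome=F: state=CLOSED
  event#11 t=27s outcome=S: state=CLOSED
  event#12 t=28s outcome=F: state=CLOSED

Answer: CCCOOCCCCCCC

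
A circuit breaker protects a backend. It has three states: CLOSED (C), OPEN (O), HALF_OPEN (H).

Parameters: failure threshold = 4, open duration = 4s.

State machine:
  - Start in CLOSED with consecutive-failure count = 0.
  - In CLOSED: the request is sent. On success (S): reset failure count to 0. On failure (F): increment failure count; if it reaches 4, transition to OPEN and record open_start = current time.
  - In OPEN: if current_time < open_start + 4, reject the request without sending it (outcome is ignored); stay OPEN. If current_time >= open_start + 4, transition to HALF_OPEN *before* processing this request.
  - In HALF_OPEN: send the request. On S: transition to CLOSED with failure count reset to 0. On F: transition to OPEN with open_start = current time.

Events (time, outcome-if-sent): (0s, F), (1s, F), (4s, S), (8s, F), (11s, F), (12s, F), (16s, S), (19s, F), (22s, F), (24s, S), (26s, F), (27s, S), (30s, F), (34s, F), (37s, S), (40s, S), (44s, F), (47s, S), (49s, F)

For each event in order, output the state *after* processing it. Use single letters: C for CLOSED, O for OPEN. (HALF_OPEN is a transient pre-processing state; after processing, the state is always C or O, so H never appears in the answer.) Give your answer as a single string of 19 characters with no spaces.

Answer: CCCCCCCCCCCCCCCCCCC

Derivation:
State after each event:
  event#1 t=0s outcome=F: state=CLOSED
  event#2 t=1s outcome=F: state=CLOSED
  event#3 t=4s outcome=S: state=CLOSED
  event#4 t=8s outcome=F: state=CLOSED
  event#5 t=11s outcome=F: state=CLOSED
  event#6 t=12s outcome=F: state=CLOSED
  event#7 t=16s outcome=S: state=CLOSED
  event#8 t=19s outcome=F: state=CLOSED
  event#9 t=22s outcome=F: state=CLOSED
  event#10 t=24s outcome=S: state=CLOSED
  event#11 t=26s outcome=F: state=CLOSED
  event#12 t=27s outcome=S: state=CLOSED
  event#13 t=30s outcome=F: state=CLOSED
  event#14 t=34s outcome=F: state=CLOSED
  event#15 t=37s outcome=S: state=CLOSED
  event#16 t=40s outcome=S: state=CLOSED
  event#17 t=44s outcome=F: state=CLOSED
  event#18 t=47s outcome=S: state=CLOSED
  event#19 t=49s outcome=F: state=CLOSED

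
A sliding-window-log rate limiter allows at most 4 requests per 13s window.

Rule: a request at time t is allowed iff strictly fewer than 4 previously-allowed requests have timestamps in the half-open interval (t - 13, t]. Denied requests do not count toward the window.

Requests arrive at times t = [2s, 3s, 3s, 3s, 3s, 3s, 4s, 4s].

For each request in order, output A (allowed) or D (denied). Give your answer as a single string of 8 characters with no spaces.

Tracking allowed requests in the window:
  req#1 t=2s: ALLOW
  req#2 t=3s: ALLOW
  req#3 t=3s: ALLOW
  req#4 t=3s: ALLOW
  req#5 t=3s: DENY
  req#6 t=3s: DENY
  req#7 t=4s: DENY
  req#8 t=4s: DENY

Answer: AAAADDDD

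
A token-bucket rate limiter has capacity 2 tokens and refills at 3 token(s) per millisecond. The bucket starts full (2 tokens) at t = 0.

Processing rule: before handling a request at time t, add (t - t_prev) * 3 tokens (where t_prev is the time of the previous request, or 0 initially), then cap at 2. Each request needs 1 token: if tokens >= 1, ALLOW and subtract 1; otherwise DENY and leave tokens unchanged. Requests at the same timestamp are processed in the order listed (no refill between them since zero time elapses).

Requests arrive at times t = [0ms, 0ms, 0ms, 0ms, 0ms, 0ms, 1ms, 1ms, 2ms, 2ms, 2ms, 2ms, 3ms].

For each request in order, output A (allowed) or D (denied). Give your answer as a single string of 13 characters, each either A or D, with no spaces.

Simulating step by step:
  req#1 t=0ms: ALLOW
  req#2 t=0ms: ALLOW
  req#3 t=0ms: DENY
  req#4 t=0ms: DENY
  req#5 t=0ms: DENY
  req#6 t=0ms: DENY
  req#7 t=1ms: ALLOW
  req#8 t=1ms: ALLOW
  req#9 t=2ms: ALLOW
  req#10 t=2ms: ALLOW
  req#11 t=2ms: DENY
  req#12 t=2ms: DENY
  req#13 t=3ms: ALLOW

Answer: AADDDDAAAADDA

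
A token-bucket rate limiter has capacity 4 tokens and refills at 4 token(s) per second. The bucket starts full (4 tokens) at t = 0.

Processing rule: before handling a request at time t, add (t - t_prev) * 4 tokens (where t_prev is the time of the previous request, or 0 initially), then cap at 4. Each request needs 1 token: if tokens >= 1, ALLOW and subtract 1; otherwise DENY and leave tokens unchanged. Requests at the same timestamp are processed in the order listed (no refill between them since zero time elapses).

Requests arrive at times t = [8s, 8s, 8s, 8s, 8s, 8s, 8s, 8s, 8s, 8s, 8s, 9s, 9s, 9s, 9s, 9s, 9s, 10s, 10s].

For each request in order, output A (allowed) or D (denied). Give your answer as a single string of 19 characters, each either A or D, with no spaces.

Simulating step by step:
  req#1 t=8s: ALLOW
  req#2 t=8s: ALLOW
  req#3 t=8s: ALLOW
  req#4 t=8s: ALLOW
  req#5 t=8s: DENY
  req#6 t=8s: DENY
  req#7 t=8s: DENY
  req#8 t=8s: DENY
  req#9 t=8s: DENY
  req#10 t=8s: DENY
  req#11 t=8s: DENY
  req#12 t=9s: ALLOW
  req#13 t=9s: ALLOW
  req#14 t=9s: ALLOW
  req#15 t=9s: ALLOW
  req#16 t=9s: DENY
  req#17 t=9s: DENY
  req#18 t=10s: ALLOW
  req#19 t=10s: ALLOW

Answer: AAAADDDDDDDAAAADDAA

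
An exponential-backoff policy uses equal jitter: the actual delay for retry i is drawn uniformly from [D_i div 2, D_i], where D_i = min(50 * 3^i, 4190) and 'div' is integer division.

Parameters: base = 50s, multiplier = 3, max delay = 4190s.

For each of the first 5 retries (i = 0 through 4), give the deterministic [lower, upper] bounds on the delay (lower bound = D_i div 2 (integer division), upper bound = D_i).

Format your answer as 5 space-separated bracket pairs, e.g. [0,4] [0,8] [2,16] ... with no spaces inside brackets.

Answer: [25,50] [75,150] [225,450] [675,1350] [2025,4050]

Derivation:
Computing bounds per retry:
  i=0: D_i=min(50*3^0,4190)=50, bounds=[25,50]
  i=1: D_i=min(50*3^1,4190)=150, bounds=[75,150]
  i=2: D_i=min(50*3^2,4190)=450, bounds=[225,450]
  i=3: D_i=min(50*3^3,4190)=1350, bounds=[675,1350]
  i=4: D_i=min(50*3^4,4190)=4050, bounds=[2025,4050]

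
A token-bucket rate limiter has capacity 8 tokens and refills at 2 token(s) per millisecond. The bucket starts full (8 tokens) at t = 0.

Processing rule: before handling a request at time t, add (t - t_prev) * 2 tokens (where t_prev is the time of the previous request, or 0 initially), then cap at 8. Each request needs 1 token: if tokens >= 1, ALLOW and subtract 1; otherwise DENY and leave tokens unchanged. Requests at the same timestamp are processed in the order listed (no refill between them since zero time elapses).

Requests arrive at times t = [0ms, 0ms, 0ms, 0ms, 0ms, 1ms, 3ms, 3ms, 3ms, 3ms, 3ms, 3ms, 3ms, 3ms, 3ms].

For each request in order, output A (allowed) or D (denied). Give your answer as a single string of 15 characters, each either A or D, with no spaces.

Answer: AAAAAAAAAAAAAAD

Derivation:
Simulating step by step:
  req#1 t=0ms: ALLOW
  req#2 t=0ms: ALLOW
  req#3 t=0ms: ALLOW
  req#4 t=0ms: ALLOW
  req#5 t=0ms: ALLOW
  req#6 t=1ms: ALLOW
  req#7 t=3ms: ALLOW
  req#8 t=3ms: ALLOW
  req#9 t=3ms: ALLOW
  req#10 t=3ms: ALLOW
  req#11 t=3ms: ALLOW
  req#12 t=3ms: ALLOW
  req#13 t=3ms: ALLOW
  req#14 t=3ms: ALLOW
  req#15 t=3ms: DENY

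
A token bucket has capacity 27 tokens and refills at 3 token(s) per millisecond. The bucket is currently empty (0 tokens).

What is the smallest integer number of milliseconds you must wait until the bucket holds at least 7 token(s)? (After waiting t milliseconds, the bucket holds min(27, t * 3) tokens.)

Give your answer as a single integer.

Need t * 3 >= 7, so t >= 7/3.
Smallest integer t = ceil(7/3) = 3.

Answer: 3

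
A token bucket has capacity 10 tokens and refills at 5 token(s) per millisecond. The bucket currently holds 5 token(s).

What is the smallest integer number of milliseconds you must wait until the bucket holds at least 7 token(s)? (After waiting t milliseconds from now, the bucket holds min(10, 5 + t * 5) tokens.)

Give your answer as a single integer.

Need 5 + t * 5 >= 7, so t >= 2/5.
Smallest integer t = ceil(2/5) = 1.

Answer: 1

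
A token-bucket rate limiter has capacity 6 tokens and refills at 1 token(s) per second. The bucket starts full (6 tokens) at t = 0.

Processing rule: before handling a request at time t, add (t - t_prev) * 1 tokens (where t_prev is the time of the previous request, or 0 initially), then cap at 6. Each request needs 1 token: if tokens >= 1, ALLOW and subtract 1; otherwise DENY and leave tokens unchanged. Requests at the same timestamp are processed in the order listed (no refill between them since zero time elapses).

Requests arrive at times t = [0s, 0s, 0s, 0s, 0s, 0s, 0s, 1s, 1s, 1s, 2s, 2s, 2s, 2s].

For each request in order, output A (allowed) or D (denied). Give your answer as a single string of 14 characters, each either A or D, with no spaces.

Simulating step by step:
  req#1 t=0s: ALLOW
  req#2 t=0s: ALLOW
  req#3 t=0s: ALLOW
  req#4 t=0s: ALLOW
  req#5 t=0s: ALLOW
  req#6 t=0s: ALLOW
  req#7 t=0s: DENY
  req#8 t=1s: ALLOW
  req#9 t=1s: DENY
  req#10 t=1s: DENY
  req#11 t=2s: ALLOW
  req#12 t=2s: DENY
  req#13 t=2s: DENY
  req#14 t=2s: DENY

Answer: AAAAAADADDADDD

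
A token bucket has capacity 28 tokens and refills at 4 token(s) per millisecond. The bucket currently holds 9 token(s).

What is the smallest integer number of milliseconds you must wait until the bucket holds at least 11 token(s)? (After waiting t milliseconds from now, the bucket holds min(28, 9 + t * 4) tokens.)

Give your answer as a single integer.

Answer: 1

Derivation:
Need 9 + t * 4 >= 11, so t >= 2/4.
Smallest integer t = ceil(2/4) = 1.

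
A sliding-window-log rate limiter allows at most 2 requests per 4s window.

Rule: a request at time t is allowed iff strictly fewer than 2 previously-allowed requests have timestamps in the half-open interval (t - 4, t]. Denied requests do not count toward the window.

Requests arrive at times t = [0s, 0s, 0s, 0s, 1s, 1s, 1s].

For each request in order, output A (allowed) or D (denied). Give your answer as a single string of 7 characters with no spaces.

Answer: AADDDDD

Derivation:
Tracking allowed requests in the window:
  req#1 t=0s: ALLOW
  req#2 t=0s: ALLOW
  req#3 t=0s: DENY
  req#4 t=0s: DENY
  req#5 t=1s: DENY
  req#6 t=1s: DENY
  req#7 t=1s: DENY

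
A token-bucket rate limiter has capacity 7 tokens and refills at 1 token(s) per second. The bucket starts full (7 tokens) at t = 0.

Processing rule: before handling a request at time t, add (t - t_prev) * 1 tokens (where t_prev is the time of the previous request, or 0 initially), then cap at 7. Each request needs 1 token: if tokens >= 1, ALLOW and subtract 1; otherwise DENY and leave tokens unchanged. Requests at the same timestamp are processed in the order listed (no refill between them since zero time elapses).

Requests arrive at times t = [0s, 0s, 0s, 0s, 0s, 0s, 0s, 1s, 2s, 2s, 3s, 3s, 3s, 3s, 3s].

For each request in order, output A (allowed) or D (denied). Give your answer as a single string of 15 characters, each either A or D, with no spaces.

Simulating step by step:
  req#1 t=0s: ALLOW
  req#2 t=0s: ALLOW
  req#3 t=0s: ALLOW
  req#4 t=0s: ALLOW
  req#5 t=0s: ALLOW
  req#6 t=0s: ALLOW
  req#7 t=0s: ALLOW
  req#8 t=1s: ALLOW
  req#9 t=2s: ALLOW
  req#10 t=2s: DENY
  req#11 t=3s: ALLOW
  req#12 t=3s: DENY
  req#13 t=3s: DENY
  req#14 t=3s: DENY
  req#15 t=3s: DENY

Answer: AAAAAAAAADADDDD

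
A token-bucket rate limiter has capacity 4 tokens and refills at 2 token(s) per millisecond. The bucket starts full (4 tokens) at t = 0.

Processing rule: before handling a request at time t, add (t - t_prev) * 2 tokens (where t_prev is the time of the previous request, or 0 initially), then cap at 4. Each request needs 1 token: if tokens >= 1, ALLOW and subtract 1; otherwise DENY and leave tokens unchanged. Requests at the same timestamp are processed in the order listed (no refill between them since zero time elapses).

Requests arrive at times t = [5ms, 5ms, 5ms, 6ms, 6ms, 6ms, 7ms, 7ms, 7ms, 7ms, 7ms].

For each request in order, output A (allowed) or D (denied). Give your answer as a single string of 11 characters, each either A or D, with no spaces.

Simulating step by step:
  req#1 t=5ms: ALLOW
  req#2 t=5ms: ALLOW
  req#3 t=5ms: ALLOW
  req#4 t=6ms: ALLOW
  req#5 t=6ms: ALLOW
  req#6 t=6ms: ALLOW
  req#7 t=7ms: ALLOW
  req#8 t=7ms: ALLOW
  req#9 t=7ms: DENY
  req#10 t=7ms: DENY
  req#11 t=7ms: DENY

Answer: AAAAAAAADDD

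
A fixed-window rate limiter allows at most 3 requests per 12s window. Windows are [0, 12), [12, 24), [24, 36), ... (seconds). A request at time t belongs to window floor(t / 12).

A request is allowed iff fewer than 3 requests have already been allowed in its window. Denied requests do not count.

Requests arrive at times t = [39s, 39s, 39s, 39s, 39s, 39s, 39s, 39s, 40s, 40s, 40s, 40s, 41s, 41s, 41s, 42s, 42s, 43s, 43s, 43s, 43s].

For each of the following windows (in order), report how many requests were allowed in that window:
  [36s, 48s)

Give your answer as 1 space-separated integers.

Processing requests:
  req#1 t=39s (window 3): ALLOW
  req#2 t=39s (window 3): ALLOW
  req#3 t=39s (window 3): ALLOW
  req#4 t=39s (window 3): DENY
  req#5 t=39s (window 3): DENY
  req#6 t=39s (window 3): DENY
  req#7 t=39s (window 3): DENY
  req#8 t=39s (window 3): DENY
  req#9 t=40s (window 3): DENY
  req#10 t=40s (window 3): DENY
  req#11 t=40s (window 3): DENY
  req#12 t=40s (window 3): DENY
  req#13 t=41s (window 3): DENY
  req#14 t=41s (window 3): DENY
  req#15 t=41s (window 3): DENY
  req#16 t=42s (window 3): DENY
  req#17 t=42s (window 3): DENY
  req#18 t=43s (window 3): DENY
  req#19 t=43s (window 3): DENY
  req#20 t=43s (window 3): DENY
  req#21 t=43s (window 3): DENY

Allowed counts by window: 3

Answer: 3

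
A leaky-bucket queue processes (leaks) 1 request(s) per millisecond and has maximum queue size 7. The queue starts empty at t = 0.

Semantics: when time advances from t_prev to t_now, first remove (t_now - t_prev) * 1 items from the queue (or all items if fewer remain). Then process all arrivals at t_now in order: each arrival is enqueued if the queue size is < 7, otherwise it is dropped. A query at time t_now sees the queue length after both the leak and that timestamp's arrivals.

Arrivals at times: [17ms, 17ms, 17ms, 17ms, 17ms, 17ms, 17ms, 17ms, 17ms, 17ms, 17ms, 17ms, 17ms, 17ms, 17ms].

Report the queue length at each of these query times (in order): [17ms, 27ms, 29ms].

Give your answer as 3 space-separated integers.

Queue lengths at query times:
  query t=17ms: backlog = 7
  query t=27ms: backlog = 0
  query t=29ms: backlog = 0

Answer: 7 0 0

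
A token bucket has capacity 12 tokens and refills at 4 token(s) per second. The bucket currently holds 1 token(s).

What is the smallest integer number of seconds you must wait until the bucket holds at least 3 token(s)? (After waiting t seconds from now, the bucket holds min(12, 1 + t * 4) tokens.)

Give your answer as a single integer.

Need 1 + t * 4 >= 3, so t >= 2/4.
Smallest integer t = ceil(2/4) = 1.

Answer: 1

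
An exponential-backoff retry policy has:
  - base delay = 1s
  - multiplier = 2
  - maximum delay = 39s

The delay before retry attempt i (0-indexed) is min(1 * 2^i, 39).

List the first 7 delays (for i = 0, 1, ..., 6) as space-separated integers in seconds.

Answer: 1 2 4 8 16 32 39

Derivation:
Computing each delay:
  i=0: min(1*2^0, 39) = 1
  i=1: min(1*2^1, 39) = 2
  i=2: min(1*2^2, 39) = 4
  i=3: min(1*2^3, 39) = 8
  i=4: min(1*2^4, 39) = 16
  i=5: min(1*2^5, 39) = 32
  i=6: min(1*2^6, 39) = 39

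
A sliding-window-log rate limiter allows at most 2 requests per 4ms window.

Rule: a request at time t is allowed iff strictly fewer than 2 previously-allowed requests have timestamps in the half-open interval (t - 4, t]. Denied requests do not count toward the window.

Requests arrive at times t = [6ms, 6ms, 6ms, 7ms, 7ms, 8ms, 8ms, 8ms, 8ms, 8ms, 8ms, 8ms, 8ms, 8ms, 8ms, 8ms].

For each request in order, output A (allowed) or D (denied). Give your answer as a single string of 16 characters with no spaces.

Answer: AADDDDDDDDDDDDDD

Derivation:
Tracking allowed requests in the window:
  req#1 t=6ms: ALLOW
  req#2 t=6ms: ALLOW
  req#3 t=6ms: DENY
  req#4 t=7ms: DENY
  req#5 t=7ms: DENY
  req#6 t=8ms: DENY
  req#7 t=8ms: DENY
  req#8 t=8ms: DENY
  req#9 t=8ms: DENY
  req#10 t=8ms: DENY
  req#11 t=8ms: DENY
  req#12 t=8ms: DENY
  req#13 t=8ms: DENY
  req#14 t=8ms: DENY
  req#15 t=8ms: DENY
  req#16 t=8ms: DENY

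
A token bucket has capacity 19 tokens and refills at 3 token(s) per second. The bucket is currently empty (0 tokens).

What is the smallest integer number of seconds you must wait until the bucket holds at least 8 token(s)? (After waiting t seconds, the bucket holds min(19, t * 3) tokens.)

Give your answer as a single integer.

Need t * 3 >= 8, so t >= 8/3.
Smallest integer t = ceil(8/3) = 3.

Answer: 3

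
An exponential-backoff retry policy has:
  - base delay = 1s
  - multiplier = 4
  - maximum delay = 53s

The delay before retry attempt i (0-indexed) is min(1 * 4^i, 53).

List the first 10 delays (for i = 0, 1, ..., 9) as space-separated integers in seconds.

Answer: 1 4 16 53 53 53 53 53 53 53

Derivation:
Computing each delay:
  i=0: min(1*4^0, 53) = 1
  i=1: min(1*4^1, 53) = 4
  i=2: min(1*4^2, 53) = 16
  i=3: min(1*4^3, 53) = 53
  i=4: min(1*4^4, 53) = 53
  i=5: min(1*4^5, 53) = 53
  i=6: min(1*4^6, 53) = 53
  i=7: min(1*4^7, 53) = 53
  i=8: min(1*4^8, 53) = 53
  i=9: min(1*4^9, 53) = 53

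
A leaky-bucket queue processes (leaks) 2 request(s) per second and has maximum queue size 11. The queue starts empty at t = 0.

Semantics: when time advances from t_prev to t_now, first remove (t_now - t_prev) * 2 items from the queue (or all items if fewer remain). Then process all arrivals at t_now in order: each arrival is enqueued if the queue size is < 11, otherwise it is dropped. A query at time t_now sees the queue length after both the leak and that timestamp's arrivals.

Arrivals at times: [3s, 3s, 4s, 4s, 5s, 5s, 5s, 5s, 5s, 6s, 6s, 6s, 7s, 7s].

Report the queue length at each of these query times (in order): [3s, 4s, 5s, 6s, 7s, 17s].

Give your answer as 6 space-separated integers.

Queue lengths at query times:
  query t=3s: backlog = 2
  query t=4s: backlog = 2
  query t=5s: backlog = 5
  query t=6s: backlog = 6
  query t=7s: backlog = 6
  query t=17s: backlog = 0

Answer: 2 2 5 6 6 0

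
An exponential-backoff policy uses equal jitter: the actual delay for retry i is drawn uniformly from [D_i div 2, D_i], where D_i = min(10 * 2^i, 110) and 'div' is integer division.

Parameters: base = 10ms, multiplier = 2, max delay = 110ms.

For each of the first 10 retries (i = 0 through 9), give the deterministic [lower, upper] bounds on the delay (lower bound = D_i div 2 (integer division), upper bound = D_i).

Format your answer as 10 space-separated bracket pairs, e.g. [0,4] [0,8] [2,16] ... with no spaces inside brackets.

Answer: [5,10] [10,20] [20,40] [40,80] [55,110] [55,110] [55,110] [55,110] [55,110] [55,110]

Derivation:
Computing bounds per retry:
  i=0: D_i=min(10*2^0,110)=10, bounds=[5,10]
  i=1: D_i=min(10*2^1,110)=20, bounds=[10,20]
  i=2: D_i=min(10*2^2,110)=40, bounds=[20,40]
  i=3: D_i=min(10*2^3,110)=80, bounds=[40,80]
  i=4: D_i=min(10*2^4,110)=110, bounds=[55,110]
  i=5: D_i=min(10*2^5,110)=110, bounds=[55,110]
  i=6: D_i=min(10*2^6,110)=110, bounds=[55,110]
  i=7: D_i=min(10*2^7,110)=110, bounds=[55,110]
  i=8: D_i=min(10*2^8,110)=110, bounds=[55,110]
  i=9: D_i=min(10*2^9,110)=110, bounds=[55,110]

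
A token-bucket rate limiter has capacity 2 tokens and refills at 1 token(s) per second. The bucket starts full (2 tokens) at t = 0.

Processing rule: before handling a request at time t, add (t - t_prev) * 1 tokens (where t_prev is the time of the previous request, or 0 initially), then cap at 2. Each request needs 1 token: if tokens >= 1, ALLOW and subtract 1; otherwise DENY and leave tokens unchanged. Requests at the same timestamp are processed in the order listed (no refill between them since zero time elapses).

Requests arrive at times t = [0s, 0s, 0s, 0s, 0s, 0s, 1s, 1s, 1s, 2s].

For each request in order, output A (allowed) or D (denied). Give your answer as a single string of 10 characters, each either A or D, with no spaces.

Simulating step by step:
  req#1 t=0s: ALLOW
  req#2 t=0s: ALLOW
  req#3 t=0s: DENY
  req#4 t=0s: DENY
  req#5 t=0s: DENY
  req#6 t=0s: DENY
  req#7 t=1s: ALLOW
  req#8 t=1s: DENY
  req#9 t=1s: DENY
  req#10 t=2s: ALLOW

Answer: AADDDDADDA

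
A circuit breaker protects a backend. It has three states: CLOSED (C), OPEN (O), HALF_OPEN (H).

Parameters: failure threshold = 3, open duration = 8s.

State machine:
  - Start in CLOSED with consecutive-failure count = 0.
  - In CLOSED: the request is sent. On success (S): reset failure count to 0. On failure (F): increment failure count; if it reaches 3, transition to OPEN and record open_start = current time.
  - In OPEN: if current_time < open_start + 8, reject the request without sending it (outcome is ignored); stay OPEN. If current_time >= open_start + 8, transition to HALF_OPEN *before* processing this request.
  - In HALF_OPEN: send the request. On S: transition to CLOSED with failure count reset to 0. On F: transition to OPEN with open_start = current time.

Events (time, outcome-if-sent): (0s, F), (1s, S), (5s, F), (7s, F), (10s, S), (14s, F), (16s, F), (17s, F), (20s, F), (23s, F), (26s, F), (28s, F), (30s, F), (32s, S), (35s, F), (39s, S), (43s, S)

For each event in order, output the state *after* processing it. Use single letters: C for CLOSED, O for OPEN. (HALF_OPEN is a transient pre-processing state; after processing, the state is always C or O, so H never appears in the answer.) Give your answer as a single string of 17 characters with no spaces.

Answer: CCCCCCCOOOOOOOOOC

Derivation:
State after each event:
  event#1 t=0s outcome=F: state=CLOSED
  event#2 t=1s outcome=S: state=CLOSED
  event#3 t=5s outcome=F: state=CLOSED
  event#4 t=7s outcome=F: state=CLOSED
  event#5 t=10s outcome=S: state=CLOSED
  event#6 t=14s outcome=F: state=CLOSED
  event#7 t=16s outcome=F: state=CLOSED
  event#8 t=17s outcome=F: state=OPEN
  event#9 t=20s outcome=F: state=OPEN
  event#10 t=23s outcome=F: state=OPEN
  event#11 t=26s outcome=F: state=OPEN
  event#12 t=28s outcome=F: state=OPEN
  event#13 t=30s outcome=F: state=OPEN
  event#14 t=32s outcome=S: state=OPEN
  event#15 t=35s outcome=F: state=OPEN
  event#16 t=39s outcome=S: state=OPEN
  event#17 t=43s outcome=S: state=CLOSED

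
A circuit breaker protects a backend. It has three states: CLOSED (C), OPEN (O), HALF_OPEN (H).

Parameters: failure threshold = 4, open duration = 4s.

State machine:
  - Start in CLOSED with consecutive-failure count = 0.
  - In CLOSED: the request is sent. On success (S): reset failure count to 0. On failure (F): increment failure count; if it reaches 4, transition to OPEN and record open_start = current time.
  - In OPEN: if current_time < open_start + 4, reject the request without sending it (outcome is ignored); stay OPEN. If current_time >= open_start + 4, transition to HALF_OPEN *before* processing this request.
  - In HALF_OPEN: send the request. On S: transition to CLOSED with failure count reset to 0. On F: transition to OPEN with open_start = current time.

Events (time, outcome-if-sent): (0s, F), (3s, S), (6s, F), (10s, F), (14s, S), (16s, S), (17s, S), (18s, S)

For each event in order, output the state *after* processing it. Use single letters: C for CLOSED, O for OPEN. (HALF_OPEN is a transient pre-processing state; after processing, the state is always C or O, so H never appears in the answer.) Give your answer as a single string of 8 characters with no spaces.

Answer: CCCCCCCC

Derivation:
State after each event:
  event#1 t=0s outcome=F: state=CLOSED
  event#2 t=3s outcome=S: state=CLOSED
  event#3 t=6s outcome=F: state=CLOSED
  event#4 t=10s outcome=F: state=CLOSED
  event#5 t=14s outcome=S: state=CLOSED
  event#6 t=16s outcome=S: state=CLOSED
  event#7 t=17s outcome=S: state=CLOSED
  event#8 t=18s outcome=S: state=CLOSED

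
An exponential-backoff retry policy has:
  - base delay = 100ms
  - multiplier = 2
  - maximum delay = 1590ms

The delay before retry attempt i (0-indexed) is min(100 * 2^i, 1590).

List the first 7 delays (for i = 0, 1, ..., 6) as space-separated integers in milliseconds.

Computing each delay:
  i=0: min(100*2^0, 1590) = 100
  i=1: min(100*2^1, 1590) = 200
  i=2: min(100*2^2, 1590) = 400
  i=3: min(100*2^3, 1590) = 800
  i=4: min(100*2^4, 1590) = 1590
  i=5: min(100*2^5, 1590) = 1590
  i=6: min(100*2^6, 1590) = 1590

Answer: 100 200 400 800 1590 1590 1590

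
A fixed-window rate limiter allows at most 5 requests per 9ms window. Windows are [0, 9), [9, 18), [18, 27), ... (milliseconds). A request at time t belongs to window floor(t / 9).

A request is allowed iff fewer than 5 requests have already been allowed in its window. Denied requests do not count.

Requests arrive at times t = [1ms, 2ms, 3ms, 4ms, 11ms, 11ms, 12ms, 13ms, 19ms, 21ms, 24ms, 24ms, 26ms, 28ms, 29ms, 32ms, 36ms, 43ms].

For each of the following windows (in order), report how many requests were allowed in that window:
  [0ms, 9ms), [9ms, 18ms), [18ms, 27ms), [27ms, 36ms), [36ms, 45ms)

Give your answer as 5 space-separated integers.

Processing requests:
  req#1 t=1ms (window 0): ALLOW
  req#2 t=2ms (window 0): ALLOW
  req#3 t=3ms (window 0): ALLOW
  req#4 t=4ms (window 0): ALLOW
  req#5 t=11ms (window 1): ALLOW
  req#6 t=11ms (window 1): ALLOW
  req#7 t=12ms (window 1): ALLOW
  req#8 t=13ms (window 1): ALLOW
  req#9 t=19ms (window 2): ALLOW
  req#10 t=21ms (window 2): ALLOW
  req#11 t=24ms (window 2): ALLOW
  req#12 t=24ms (window 2): ALLOW
  req#13 t=26ms (window 2): ALLOW
  req#14 t=28ms (window 3): ALLOW
  req#15 t=29ms (window 3): ALLOW
  req#16 t=32ms (window 3): ALLOW
  req#17 t=36ms (window 4): ALLOW
  req#18 t=43ms (window 4): ALLOW

Allowed counts by window: 4 4 5 3 2

Answer: 4 4 5 3 2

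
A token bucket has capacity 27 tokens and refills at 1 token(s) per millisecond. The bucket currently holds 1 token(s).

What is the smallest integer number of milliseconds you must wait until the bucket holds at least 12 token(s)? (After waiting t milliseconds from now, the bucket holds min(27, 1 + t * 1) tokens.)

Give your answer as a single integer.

Answer: 11

Derivation:
Need 1 + t * 1 >= 12, so t >= 11/1.
Smallest integer t = ceil(11/1) = 11.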